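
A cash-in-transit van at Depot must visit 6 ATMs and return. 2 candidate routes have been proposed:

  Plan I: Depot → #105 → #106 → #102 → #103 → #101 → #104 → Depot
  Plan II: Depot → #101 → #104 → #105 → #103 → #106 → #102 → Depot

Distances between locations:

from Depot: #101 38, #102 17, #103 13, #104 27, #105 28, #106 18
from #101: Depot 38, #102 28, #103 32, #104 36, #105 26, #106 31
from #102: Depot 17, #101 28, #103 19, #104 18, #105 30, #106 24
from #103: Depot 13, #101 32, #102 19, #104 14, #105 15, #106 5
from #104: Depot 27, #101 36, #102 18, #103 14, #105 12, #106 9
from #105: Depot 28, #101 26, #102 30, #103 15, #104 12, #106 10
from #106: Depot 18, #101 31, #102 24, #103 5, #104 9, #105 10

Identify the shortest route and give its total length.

Plan I: 28 + 10 + 24 + 19 + 32 + 36 + 27 = 176
Plan II: 38 + 36 + 12 + 15 + 5 + 24 + 17 = 147

Shortest is Plan II, total 147.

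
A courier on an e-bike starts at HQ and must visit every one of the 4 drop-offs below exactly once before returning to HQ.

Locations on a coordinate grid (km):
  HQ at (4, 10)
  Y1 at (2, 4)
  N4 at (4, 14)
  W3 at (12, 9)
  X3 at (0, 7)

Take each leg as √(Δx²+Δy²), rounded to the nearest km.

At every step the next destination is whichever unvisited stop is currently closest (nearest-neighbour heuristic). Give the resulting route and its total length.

Total distance 35 km via the nearest-neighbour route HQ → N4 → X3 → Y1 → W3 → HQ.

HQ → [N4:4 / X3:5 / Y1:6 / W3:8] → N4 (4)
N4 → [X3:8 / W3:9 / Y1:10] → X3 (8)
X3 → [Y1:4 / W3:12] → Y1 (4)
Y1 → [W3:11] → W3 (11)
Return W3→HQ: 8.
Total = 4 + 8 + 4 + 11 + 8 = 35.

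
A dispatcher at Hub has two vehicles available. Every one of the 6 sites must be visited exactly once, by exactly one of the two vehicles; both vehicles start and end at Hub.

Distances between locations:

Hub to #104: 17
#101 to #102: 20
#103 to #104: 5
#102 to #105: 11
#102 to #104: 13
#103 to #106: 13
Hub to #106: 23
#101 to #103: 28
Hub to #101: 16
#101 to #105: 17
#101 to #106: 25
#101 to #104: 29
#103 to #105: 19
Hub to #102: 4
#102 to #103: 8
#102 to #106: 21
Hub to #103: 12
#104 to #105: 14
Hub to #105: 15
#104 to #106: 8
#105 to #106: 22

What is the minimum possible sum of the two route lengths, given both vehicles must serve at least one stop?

88 — the smallest possible combined total.

Try each way of splitting the stops between the two vehicles (each non-empty) and, for each split, find the best tour for each vehicle:
  {#101} + {#102, #103, #104, #105, #106}: 32 + 62 = 94
  {#102} + {#101, #103, #104, #105, #106}: 8 + 80 = 88
  {#101, #102} + {#103, #104, #105, #106}: 40 + 62 = 102
  {#103} + {#101, #102, #104, #105, #106}: 24 + 78 = 102
  {#101, #103} + {#102, #104, #105, #106}: 56 + 60 = 116
  {#102, #103} + {#101, #104, #105, #106}: 24 + 78 = 102
  … (31 splits in total)
Best: vehicle 1 Hub → #102 → Hub = 8; vehicle 2 Hub → #101 → #105 → #104 → #106 → #103 → Hub = 80; combined 88.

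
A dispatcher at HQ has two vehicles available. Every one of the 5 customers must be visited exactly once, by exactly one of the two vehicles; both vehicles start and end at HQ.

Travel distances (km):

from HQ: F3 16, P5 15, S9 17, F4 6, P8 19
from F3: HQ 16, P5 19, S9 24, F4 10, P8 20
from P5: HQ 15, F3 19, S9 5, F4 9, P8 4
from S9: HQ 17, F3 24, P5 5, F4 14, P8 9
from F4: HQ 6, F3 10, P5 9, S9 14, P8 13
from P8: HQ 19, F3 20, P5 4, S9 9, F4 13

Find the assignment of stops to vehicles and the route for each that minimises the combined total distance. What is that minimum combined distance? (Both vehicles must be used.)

There are 2^4 − 1 = 15 ways to divide the 5 stops into two non-empty groups. For each, the best each vehicle can do is its own shortest tour through its group:
  {F3} + {P5, S9, F4, P8}: 32 + 45 = 77
  {P5} + {F3, S9, F4, P8}: 30 + 62 = 92
  {F3, P5} + {S9, F4, P8}: 50 + 45 = 95
  {S9} + {F3, P5, F4, P8}: 34 + 55 = 89
  {F3, S9} + {P5, F4, P8}: 57 + 38 = 95
  {P5, S9} + {F3, F4, P8}: 37 + 55 = 92
  … (15 splits in total)
  {F4} + {F3, P5, S9, P8}: 12 + 62 = 74  ← best
Best: vehicle 1 HQ → F4 → HQ = 12; vehicle 2 HQ → F3 → P8 → P5 → S9 → HQ = 62; combined 74.

74 km — the smallest possible combined total.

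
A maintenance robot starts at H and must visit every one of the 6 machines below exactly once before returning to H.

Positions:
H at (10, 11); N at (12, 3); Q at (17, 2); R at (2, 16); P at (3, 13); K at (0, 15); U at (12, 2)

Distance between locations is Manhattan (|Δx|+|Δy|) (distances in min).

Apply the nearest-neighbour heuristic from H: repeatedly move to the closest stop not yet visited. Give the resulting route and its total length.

At H the remaining stops are P 9, N 10, U 11, R 13, K 14, Q 16; go to P.
At P the remaining stops are R 4, K 5, N 19, U 20, Q 25; go to R.
At R the remaining stops are K 3, N 23, U 24, Q 29; go to K.
At K the remaining stops are N 24, U 25, Q 30; go to N.
At N the remaining stops are U 1, Q 6; go to U.
At U the remaining stops are Q 5; go to Q.
Return Q→H: 16.
Total = 9 + 4 + 3 + 24 + 1 + 5 + 16 = 62.

62 min along H → P → R → K → N → U → Q → H.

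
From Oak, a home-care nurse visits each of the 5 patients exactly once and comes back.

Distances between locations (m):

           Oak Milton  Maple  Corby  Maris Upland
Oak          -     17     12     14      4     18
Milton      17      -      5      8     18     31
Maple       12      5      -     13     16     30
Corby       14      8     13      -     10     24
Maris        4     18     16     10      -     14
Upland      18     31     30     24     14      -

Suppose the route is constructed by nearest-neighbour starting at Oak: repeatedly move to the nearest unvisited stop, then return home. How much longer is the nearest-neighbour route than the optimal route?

Oak: Maris=4, Maple=12, Corby=14, Milton=17, Upland=18 ⇒ Maris
Maris: Corby=10, Upland=14, Maple=16, Milton=18 ⇒ Corby
Corby: Milton=8, Maple=13, Upland=24 ⇒ Milton
Milton: Maple=5, Upland=31 ⇒ Maple
Maple: Upland=30 ⇒ Upland
NN route Oak → Maris → Corby → Milton → Maple → Upland → Oak costs 75.
Optimal: Oak → Maple → Milton → Corby → Maris → Upland → Oak costs 67 (by enumerating all 60 distinct tours).
Excess = 75 − 67 = 8.

8 m longer than the optimal tour.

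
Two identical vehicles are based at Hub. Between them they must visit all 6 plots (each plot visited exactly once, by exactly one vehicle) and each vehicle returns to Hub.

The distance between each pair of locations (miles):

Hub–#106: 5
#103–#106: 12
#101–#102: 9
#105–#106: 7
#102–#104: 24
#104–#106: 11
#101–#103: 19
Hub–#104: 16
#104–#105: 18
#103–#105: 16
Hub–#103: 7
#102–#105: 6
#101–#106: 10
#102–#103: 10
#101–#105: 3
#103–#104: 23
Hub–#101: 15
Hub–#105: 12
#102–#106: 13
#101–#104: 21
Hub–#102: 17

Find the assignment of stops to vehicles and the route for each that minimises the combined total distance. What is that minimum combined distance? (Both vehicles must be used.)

Minimum combined distance: 73 miles.

Try each way of splitting the stops between the two vehicles (each non-empty) and, for each split, find the best tour for each vehicle:
  {#101} + {#102, #103, #104, #105, #106}: 30 + 57 = 87
  {#102} + {#101, #103, #104, #105, #106}: 34 + 63 = 97
  {#101, #102} + {#103, #104, #105, #106}: 41 + 57 = 98
  {#103} + {#101, #102, #104, #105, #106}: 14 + 63 = 77
  {#101, #103} + {#102, #104, #105, #106}: 41 + 57 = 98
  {#102, #103} + {#101, #104, #105, #106}: 34 + 52 = 86
  … (31 splits in total)
  {#104} + {#101, #102, #103, #105, #106}: 32 + 41 = 73  ← best
Best: vehicle 1 Hub → #104 → Hub = 32; vehicle 2 Hub → #103 → #102 → #101 → #105 → #106 → Hub = 41; combined 73.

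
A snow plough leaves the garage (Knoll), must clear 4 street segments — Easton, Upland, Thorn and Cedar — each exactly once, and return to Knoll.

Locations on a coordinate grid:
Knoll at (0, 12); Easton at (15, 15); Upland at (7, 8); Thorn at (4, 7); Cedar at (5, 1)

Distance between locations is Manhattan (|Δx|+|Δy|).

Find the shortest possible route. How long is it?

There are 12 distinct closed tours to check (reversals are equivalent).
Knoll→Easton→Upland→Thorn→Cedar→Knoll: 18+15+4+7+16 = 60
Knoll→Easton→Upland→Cedar→Thorn→Knoll: 18+15+9+7+9 = 58
Knoll→Easton→Thorn→Upland→Cedar→Knoll: 18+19+4+9+16 = 66
Knoll→Easton→Thorn→Cedar→Upland→Knoll: 18+19+7+9+11 = 64
Knoll→Easton→Cedar→Upland→Thorn→Knoll: 18+24+9+4+9 = 64
Knoll→Easton→Cedar→Thorn→Upland→Knoll: 18+24+7+4+11 = 64
Knoll→Upland→Easton→Thorn→Cedar→Knoll: 11+15+19+7+16 = 68
Knoll→Upland→Easton→Cedar→Thorn→Knoll: 11+15+24+7+9 = 66
Knoll→Upland→Thorn→Easton→Cedar→Knoll: 11+4+19+24+16 = 74
Knoll→Upland→Cedar→Easton→Thorn→Knoll: 11+9+24+19+9 = 72
Knoll→Thorn→Easton→Upland→Cedar→Knoll: 9+19+15+9+16 = 68
Knoll→Thorn→Upland→Easton→Cedar→Knoll: 9+4+15+24+16 = 68
The minimum is 58.
One optimal route: Knoll → Easton → Upland → Cedar → Thorn → Knoll (or its reverse).

Minimum total distance: 58.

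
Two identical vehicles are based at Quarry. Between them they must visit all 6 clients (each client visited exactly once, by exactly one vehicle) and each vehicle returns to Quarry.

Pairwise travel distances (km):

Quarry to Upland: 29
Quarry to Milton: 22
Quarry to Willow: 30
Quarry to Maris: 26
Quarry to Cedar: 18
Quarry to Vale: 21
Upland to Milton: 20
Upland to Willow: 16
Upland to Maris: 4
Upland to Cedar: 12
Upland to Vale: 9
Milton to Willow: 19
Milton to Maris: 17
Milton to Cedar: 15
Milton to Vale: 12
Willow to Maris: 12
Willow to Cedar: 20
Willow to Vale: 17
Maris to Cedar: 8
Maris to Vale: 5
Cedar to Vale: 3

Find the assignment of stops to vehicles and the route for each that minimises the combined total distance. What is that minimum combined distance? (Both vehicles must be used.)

Minimum combined distance: 120 km.

Check every non-empty split of the stops between the two vehicles; for each half take its own optimal tour:
  {Upland} + {Milton, Willow, Maris, Cedar, Vale}: 58 + 79 = 137
  {Milton} + {Upland, Willow, Maris, Cedar, Vale}: 44 + 76 = 120
  {Upland, Milton} + {Willow, Maris, Cedar, Vale}: 71 + 68 = 139
  {Willow} + {Upland, Milton, Maris, Cedar, Vale}: 60 + 72 = 132
  {Upland, Willow} + {Milton, Maris, Cedar, Vale}: 75 + 65 = 140
  {Milton, Willow} + {Upland, Maris, Cedar, Vale}: 71 + 59 = 130
  … (31 splits in total)
Best: vehicle 1 Quarry → Milton → Quarry = 44; vehicle 2 Quarry → Willow → Upland → Maris → Vale → Cedar → Quarry = 76; combined 120.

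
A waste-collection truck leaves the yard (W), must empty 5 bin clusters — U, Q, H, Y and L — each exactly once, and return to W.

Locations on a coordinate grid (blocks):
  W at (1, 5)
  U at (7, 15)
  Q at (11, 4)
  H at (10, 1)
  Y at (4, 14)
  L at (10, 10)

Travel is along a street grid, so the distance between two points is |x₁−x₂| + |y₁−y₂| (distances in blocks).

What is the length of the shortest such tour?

48 blocks — the shortest possible round trip.

There are 60 distinct closed tours to check (reversals are equivalent).
W - U - Q - H - Y - L - W: 16+15+4+19+10+14 = 78
W - U - Q - H - L - Y - W: 16+15+4+9+10+12 = 66
W - U - Q - Y - H - L - W: 16+15+17+19+9+14 = 90
W - U - Q - Y - L - H - W: 16+15+17+10+9+13 = 80
W - U - Q - L - H - Y - W: 16+15+7+9+19+12 = 78
W - U - Q - L - Y - H - W: 16+15+7+10+19+13 = 80
W - U - H - Q - Y - L - W: 16+17+4+17+10+14 = 78
W - U - H - Q - L - Y - W: 16+17+4+7+10+12 = 66
W - U - H - Y - Q - L - W: 16+17+19+17+7+14 = 90
W - U - H - Y - L - Q - W: 16+17+19+10+7+11 = 80
W - U - H - L - Q - Y - W: 16+17+9+7+17+12 = 78
W - U - H - L - Y - Q - W: 16+17+9+10+17+11 = 80
W - U - Y - Q - H - L - W: 16+4+17+4+9+14 = 64
W - U - Y - Q - L - H - W: 16+4+17+7+9+13 = 66
… (46 more)
W - Q - H - L - U - Y - W: 11+4+9+8+4+12 = 48  ← best
The minimum is 48.
One optimal route: W → Q → H → L → U → Y → W (or its reverse).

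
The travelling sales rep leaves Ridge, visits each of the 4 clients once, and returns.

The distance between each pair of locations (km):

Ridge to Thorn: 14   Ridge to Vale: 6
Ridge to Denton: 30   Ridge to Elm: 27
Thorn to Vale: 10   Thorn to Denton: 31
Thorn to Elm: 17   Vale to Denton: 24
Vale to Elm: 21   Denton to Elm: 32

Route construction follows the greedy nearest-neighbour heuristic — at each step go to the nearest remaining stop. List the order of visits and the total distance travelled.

Ridge → [Vale:6 / Thorn:14 / Elm:27 / Denton:30] → Vale (6)
Vale → [Thorn:10 / Elm:21 / Denton:24] → Thorn (10)
Thorn → [Elm:17 / Denton:31] → Elm (17)
Elm → [Denton:32] → Denton (32)
Return Denton→Ridge: 30.
Total = 6 + 10 + 17 + 32 + 30 = 95.

Nearest-neighbour total = 95 km; route Ridge → Vale → Thorn → Elm → Denton → Ridge.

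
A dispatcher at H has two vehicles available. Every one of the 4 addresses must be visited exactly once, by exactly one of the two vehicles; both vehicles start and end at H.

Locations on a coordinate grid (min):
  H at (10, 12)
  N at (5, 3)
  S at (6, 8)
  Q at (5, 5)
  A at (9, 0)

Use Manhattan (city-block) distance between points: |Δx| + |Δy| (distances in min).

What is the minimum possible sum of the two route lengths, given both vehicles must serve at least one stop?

Try each way of splitting the stops between the two vehicles (each non-empty) and, for each split, find the best tour for each vehicle:
  {N} + {S, Q, A}: 28 + 34 = 62
  {S} + {N, Q, A}: 16 + 34 = 50
  {N, S} + {Q, A}: 28 + 34 = 62
  {Q} + {N, S, A}: 24 + 34 = 58
  {N, Q} + {S, A}: 28 + 32 = 60
  {S, Q} + {N, A}: 24 + 34 = 58
  … (7 splits in total)
Best: vehicle 1 H → S → H = 16; vehicle 2 H → Q → N → A → H = 34; combined 50.

Minimum combined distance: 50 min.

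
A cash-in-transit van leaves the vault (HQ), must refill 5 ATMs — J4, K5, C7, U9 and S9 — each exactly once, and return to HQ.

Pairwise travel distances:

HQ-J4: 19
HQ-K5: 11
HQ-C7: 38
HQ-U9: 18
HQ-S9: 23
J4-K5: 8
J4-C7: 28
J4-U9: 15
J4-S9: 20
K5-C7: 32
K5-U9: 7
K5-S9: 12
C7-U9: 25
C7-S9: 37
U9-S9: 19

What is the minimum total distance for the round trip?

Minimum total distance: 114.

HQ - J4 - K5 - C7 - U9 - S9 - HQ: 19+8+32+25+19+23 = 126
HQ - J4 - K5 - C7 - S9 - U9 - HQ: 19+8+32+37+19+18 = 133
HQ - J4 - K5 - U9 - C7 - S9 - HQ: 19+8+7+25+37+23 = 119
HQ - J4 - K5 - U9 - S9 - C7 - HQ: 19+8+7+19+37+38 = 128
HQ - J4 - K5 - S9 - C7 - U9 - HQ: 19+8+12+37+25+18 = 119
HQ - J4 - K5 - S9 - U9 - C7 - HQ: 19+8+12+19+25+38 = 121
HQ - J4 - C7 - K5 - U9 - S9 - HQ: 19+28+32+7+19+23 = 128
HQ - J4 - C7 - K5 - S9 - U9 - HQ: 19+28+32+12+19+18 = 128
HQ - J4 - C7 - U9 - K5 - S9 - HQ: 19+28+25+7+12+23 = 114
HQ - J4 - C7 - U9 - S9 - K5 - HQ: 19+28+25+19+12+11 = 114
HQ - J4 - C7 - S9 - K5 - U9 - HQ: 19+28+37+12+7+18 = 121
HQ - J4 - C7 - S9 - U9 - K5 - HQ: 19+28+37+19+7+11 = 121
HQ - J4 - U9 - K5 - C7 - S9 - HQ: 19+15+7+32+37+23 = 133
HQ - J4 - U9 - K5 - S9 - C7 - HQ: 19+15+7+12+37+38 = 128
… (46 more)
The minimum is 114.
One optimal route: HQ → J4 → C7 → U9 → K5 → S9 → HQ (or its reverse).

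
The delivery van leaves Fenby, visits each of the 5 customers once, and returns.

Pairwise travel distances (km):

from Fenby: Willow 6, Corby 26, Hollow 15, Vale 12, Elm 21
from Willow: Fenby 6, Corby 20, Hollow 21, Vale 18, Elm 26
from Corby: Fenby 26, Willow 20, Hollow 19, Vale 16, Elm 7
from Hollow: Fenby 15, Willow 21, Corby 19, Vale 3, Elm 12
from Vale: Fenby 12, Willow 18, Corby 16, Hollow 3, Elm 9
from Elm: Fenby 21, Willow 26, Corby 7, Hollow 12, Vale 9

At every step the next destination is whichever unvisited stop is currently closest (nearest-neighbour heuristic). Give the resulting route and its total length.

72 km along Fenby → Willow → Vale → Hollow → Elm → Corby → Fenby.

Fenby → [Willow:6 / Vale:12 / Hollow:15 / Elm:21 / Corby:26] → Willow (6)
Willow → [Vale:18 / Corby:20 / Hollow:21 / Elm:26] → Vale (18)
Vale → [Hollow:3 / Elm:9 / Corby:16] → Hollow (3)
Hollow → [Elm:12 / Corby:19] → Elm (12)
Elm → [Corby:7] → Corby (7)
Return Corby→Fenby: 26.
Total = 6 + 18 + 3 + 12 + 7 + 26 = 72.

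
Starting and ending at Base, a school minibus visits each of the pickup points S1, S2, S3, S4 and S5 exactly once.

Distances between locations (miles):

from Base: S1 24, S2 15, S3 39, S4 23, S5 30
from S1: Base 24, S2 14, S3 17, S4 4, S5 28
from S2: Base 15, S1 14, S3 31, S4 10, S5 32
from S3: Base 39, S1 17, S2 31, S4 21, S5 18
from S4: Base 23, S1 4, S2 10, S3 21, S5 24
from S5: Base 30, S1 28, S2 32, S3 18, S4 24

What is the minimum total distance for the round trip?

Minimum total distance: 94 miles.

Base-S1-S2-S3-S4-S5-Base: 24+14+31+21+24+30 = 144
Base-S1-S2-S3-S5-S4-Base: 24+14+31+18+24+23 = 134
Base-S1-S2-S4-S3-S5-Base: 24+14+10+21+18+30 = 117
Base-S1-S2-S4-S5-S3-Base: 24+14+10+24+18+39 = 129
Base-S1-S2-S5-S3-S4-Base: 24+14+32+18+21+23 = 132
Base-S1-S2-S5-S4-S3-Base: 24+14+32+24+21+39 = 154
Base-S1-S3-S2-S4-S5-Base: 24+17+31+10+24+30 = 136
Base-S1-S3-S2-S5-S4-Base: 24+17+31+32+24+23 = 151
Base-S1-S3-S4-S2-S5-Base: 24+17+21+10+32+30 = 134
Base-S1-S3-S4-S5-S2-Base: 24+17+21+24+32+15 = 133
Base-S1-S3-S5-S2-S4-Base: 24+17+18+32+10+23 = 124
Base-S1-S3-S5-S4-S2-Base: 24+17+18+24+10+15 = 108
Base-S1-S4-S2-S3-S5-Base: 24+4+10+31+18+30 = 117
Base-S1-S4-S2-S5-S3-Base: 24+4+10+32+18+39 = 127
… (46 more)
Base-S2-S4-S1-S3-S5-Base: 15+10+4+17+18+30 = 94  ← best
The minimum is 94.
One optimal route: Base → S2 → S4 → S1 → S3 → S5 → Base (or its reverse).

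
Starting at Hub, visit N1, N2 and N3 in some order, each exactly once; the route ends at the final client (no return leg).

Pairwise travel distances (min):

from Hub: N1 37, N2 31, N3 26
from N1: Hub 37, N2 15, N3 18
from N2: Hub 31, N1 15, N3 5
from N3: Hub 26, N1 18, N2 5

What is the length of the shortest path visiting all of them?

There are 3! = 6 possible orderings.
Hub - N1 - N2 - N3: 37+15+5 = 57
Hub - N1 - N3 - N2: 37+18+5 = 60
Hub - N2 - N1 - N3: 31+15+18 = 64
Hub - N2 - N3 - N1: 31+5+18 = 54
Hub - N3 - N1 - N2: 26+18+15 = 59
Hub - N3 - N2 - N1: 26+5+15 = 46
The minimum is 46.
One shortest path: Hub → N3 → N2 → N1.

46 min — the minimum one-way total.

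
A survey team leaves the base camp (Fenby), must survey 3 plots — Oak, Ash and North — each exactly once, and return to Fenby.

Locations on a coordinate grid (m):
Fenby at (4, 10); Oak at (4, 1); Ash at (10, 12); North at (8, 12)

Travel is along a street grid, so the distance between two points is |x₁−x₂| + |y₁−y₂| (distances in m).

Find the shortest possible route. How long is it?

34 m — the shortest possible round trip.

Fenby-Oak-Ash-North-Fenby: 9+17+2+6 = 34
Fenby-Oak-North-Ash-Fenby: 9+15+2+8 = 34
Fenby-Ash-Oak-North-Fenby: 8+17+15+6 = 46
The minimum is 34.
One optimal route: Fenby → Oak → Ash → North → Fenby (or its reverse).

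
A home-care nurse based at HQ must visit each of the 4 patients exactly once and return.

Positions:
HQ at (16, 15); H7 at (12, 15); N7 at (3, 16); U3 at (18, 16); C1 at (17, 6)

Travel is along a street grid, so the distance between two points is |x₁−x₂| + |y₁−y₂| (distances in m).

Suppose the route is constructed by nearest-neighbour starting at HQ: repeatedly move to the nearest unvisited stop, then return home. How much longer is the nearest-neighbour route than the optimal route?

4 m longer than the optimal tour.

HQ: U3=3, H7=4, C1=10, N7=14 ⇒ U3
U3: H7=7, C1=11, N7=15 ⇒ H7
H7: N7=10, C1=14 ⇒ N7
N7: C1=24 ⇒ C1
NN route HQ → U3 → H7 → N7 → C1 → HQ costs 54.
Optimal: HQ → H7 → N7 → U3 → C1 → HQ costs 50 (by enumerating all 12 distinct tours).
Excess = 54 − 50 = 4.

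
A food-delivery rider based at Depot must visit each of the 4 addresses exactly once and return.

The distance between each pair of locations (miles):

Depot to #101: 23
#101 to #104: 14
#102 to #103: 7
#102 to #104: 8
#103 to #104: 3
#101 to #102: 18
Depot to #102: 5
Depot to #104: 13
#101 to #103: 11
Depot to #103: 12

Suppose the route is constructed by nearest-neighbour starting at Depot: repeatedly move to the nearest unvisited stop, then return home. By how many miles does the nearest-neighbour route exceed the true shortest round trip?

Depot: #102=5, #103=12, #104=13, #101=23 ⇒ #102
#102: #103=7, #104=8, #101=18 ⇒ #103
#103: #104=3, #101=11 ⇒ #104
#104: #101=14 ⇒ #101
NN route Depot → #102 → #103 → #104 → #101 → Depot costs 52.
Optimal: Depot → #101 → #103 → #104 → #102 → Depot costs 50 (by enumerating all 12 distinct tours).
Excess = 52 − 50 = 2.

The nearest-neighbour route is 2 miles longer than optimal.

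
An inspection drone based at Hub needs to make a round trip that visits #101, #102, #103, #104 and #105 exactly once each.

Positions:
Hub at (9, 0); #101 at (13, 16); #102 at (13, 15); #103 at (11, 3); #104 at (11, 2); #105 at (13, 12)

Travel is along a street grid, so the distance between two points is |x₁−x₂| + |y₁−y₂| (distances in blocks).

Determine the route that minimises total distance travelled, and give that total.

There are 60 distinct closed tours to check (reversals are equivalent).
Hub - #101 - #102 - #103 - #104 - #105 - Hub: 20+1+14+1+12+16 = 64
Hub - #101 - #102 - #103 - #105 - #104 - Hub: 20+1+14+11+12+4 = 62
Hub - #101 - #102 - #104 - #103 - #105 - Hub: 20+1+15+1+11+16 = 64
Hub - #101 - #102 - #104 - #105 - #103 - Hub: 20+1+15+12+11+5 = 64
Hub - #101 - #102 - #105 - #103 - #104 - Hub: 20+1+3+11+1+4 = 40
Hub - #101 - #102 - #105 - #104 - #103 - Hub: 20+1+3+12+1+5 = 42
Hub - #101 - #103 - #102 - #104 - #105 - Hub: 20+15+14+15+12+16 = 92
Hub - #101 - #103 - #102 - #105 - #104 - Hub: 20+15+14+3+12+4 = 68
Hub - #101 - #103 - #104 - #102 - #105 - Hub: 20+15+1+15+3+16 = 70
Hub - #101 - #103 - #104 - #105 - #102 - Hub: 20+15+1+12+3+19 = 70
Hub - #101 - #103 - #105 - #102 - #104 - Hub: 20+15+11+3+15+4 = 68
Hub - #101 - #103 - #105 - #104 - #102 - Hub: 20+15+11+12+15+19 = 92
Hub - #101 - #104 - #102 - #103 - #105 - Hub: 20+16+15+14+11+16 = 92
Hub - #101 - #104 - #102 - #105 - #103 - Hub: 20+16+15+3+11+5 = 70
… (46 more)
The minimum is 40.
One optimal route: Hub → #101 → #102 → #105 → #103 → #104 → Hub (or its reverse).

Shortest round trip = 40 blocks.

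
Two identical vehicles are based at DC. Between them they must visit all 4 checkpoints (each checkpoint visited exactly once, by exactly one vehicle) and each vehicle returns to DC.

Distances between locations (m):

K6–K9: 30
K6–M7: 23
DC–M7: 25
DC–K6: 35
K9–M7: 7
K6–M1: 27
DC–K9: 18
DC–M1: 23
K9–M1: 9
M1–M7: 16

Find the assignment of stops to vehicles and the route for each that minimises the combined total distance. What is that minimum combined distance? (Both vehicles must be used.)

Minimum combined distance: 129 m.

Check every non-empty split of the stops between the two vehicles; for each half take its own optimal tour:
  {K6} + {K9, M1, M7}: 70 + 64 = 134
  {K9} + {K6, M1, M7}: 36 + 97 = 133
  {K6, K9} + {M1, M7}: 83 + 64 = 147
  {M1} + {K6, K9, M7}: 46 + 83 = 129
  {K6, M1} + {K9, M7}: 85 + 50 = 135
  {K9, M1} + {K6, M7}: 50 + 83 = 133
  … (7 splits in total)
Best: vehicle 1 DC → M1 → DC = 46; vehicle 2 DC → K6 → M7 → K9 → DC = 83; combined 129.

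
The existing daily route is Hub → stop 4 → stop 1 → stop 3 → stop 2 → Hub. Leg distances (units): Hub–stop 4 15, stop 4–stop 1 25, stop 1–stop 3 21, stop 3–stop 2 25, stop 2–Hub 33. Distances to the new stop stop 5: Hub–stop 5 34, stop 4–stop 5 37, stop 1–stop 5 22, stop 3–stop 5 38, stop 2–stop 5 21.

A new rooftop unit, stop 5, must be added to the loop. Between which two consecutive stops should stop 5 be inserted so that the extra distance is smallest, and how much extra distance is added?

Insertion cost between consecutive stops i–j is d(i,stop 5) + d(stop 5,j) − d(i,j):
  between Hub and stop 4: 34 + 37 − 15 = 56
  between stop 4 and stop 1: 37 + 22 − 25 = 34
  between stop 1 and stop 3: 22 + 38 − 21 = 39
  between stop 3 and stop 2: 38 + 21 − 25 = 34
  between stop 2 and Hub: 21 + 34 − 33 = 22
Cheapest insertion is between stop 2 and Hub, adding 22.
New total = 119 + 22 = 141.

+22 — insert stop 5 between stop 2 and Hub.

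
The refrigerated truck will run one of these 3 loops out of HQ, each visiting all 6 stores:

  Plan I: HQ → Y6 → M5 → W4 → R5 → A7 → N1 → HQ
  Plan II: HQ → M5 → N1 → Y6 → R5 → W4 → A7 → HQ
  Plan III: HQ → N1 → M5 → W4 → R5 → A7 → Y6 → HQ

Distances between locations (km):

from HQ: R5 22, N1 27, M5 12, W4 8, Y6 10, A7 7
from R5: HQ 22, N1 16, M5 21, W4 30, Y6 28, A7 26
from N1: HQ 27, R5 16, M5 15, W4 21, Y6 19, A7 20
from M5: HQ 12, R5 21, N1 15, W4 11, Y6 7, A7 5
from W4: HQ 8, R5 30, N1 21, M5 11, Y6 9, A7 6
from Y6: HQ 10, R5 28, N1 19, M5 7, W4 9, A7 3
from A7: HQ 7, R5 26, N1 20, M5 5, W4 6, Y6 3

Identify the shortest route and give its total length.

Plan I: 10 + 7 + 11 + 30 + 26 + 20 + 27 = 131
Plan II: 12 + 15 + 19 + 28 + 30 + 6 + 7 = 117
Plan III: 27 + 15 + 11 + 30 + 26 + 3 + 10 = 122

Shortest is Plan II, total 117 km.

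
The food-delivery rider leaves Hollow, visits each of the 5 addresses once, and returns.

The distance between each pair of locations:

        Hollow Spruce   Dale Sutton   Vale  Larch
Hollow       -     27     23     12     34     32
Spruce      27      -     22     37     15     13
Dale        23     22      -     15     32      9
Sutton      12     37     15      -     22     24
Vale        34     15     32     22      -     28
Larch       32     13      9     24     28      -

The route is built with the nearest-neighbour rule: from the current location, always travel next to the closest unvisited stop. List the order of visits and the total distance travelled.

Nearest-neighbour total = 98; route Hollow → Sutton → Dale → Larch → Spruce → Vale → Hollow.

At Hollow the remaining stops are Sutton 12, Dale 23, Spruce 27, Larch 32, Vale 34; go to Sutton.
At Sutton the remaining stops are Dale 15, Vale 22, Larch 24, Spruce 37; go to Dale.
At Dale the remaining stops are Larch 9, Spruce 22, Vale 32; go to Larch.
At Larch the remaining stops are Spruce 13, Vale 28; go to Spruce.
At Spruce the remaining stops are Vale 15; go to Vale.
Return Vale→Hollow: 34.
Total = 12 + 15 + 9 + 13 + 15 + 34 = 98.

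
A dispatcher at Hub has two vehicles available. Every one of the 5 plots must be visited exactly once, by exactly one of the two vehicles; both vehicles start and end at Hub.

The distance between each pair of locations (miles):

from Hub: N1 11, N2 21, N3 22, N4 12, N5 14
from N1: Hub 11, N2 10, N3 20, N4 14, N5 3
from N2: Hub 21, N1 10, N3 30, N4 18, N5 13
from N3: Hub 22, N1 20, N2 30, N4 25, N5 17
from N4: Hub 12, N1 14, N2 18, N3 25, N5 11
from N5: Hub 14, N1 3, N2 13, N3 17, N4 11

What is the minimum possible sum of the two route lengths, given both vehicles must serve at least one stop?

Check every non-empty split of the stops between the two vehicles; for each half take its own optimal tour:
  {N1} + {N2, N3, N4, N5}: 22 + 82 = 104
  {N2} + {N1, N3, N4, N5}: 42 + 68 = 110
  {N1, N2} + {N3, N4, N5}: 42 + 62 = 104
  {N3} + {N1, N2, N4, N5}: 44 + 57 = 101
  {N1, N3} + {N2, N4, N5}: 53 + 57 = 110
  {N2, N3} + {N1, N4, N5}: 73 + 37 = 110
  … (15 splits in total)
  {N4} + {N1, N2, N3, N5}: 24 + 73 = 97  ← best
Best: vehicle 1 Hub → N4 → Hub = 24; vehicle 2 Hub → N1 → N2 → N5 → N3 → Hub = 73; combined 97.

Minimum combined distance: 97 miles.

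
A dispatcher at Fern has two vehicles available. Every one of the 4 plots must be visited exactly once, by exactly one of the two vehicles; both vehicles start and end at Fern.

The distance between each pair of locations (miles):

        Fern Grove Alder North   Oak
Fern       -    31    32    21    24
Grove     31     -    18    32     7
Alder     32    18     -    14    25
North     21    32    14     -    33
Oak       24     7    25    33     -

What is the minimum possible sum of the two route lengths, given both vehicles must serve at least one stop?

123 miles — the smallest possible combined total.

There are 2^3 − 1 = 7 ways to divide the 4 stops into two non-empty groups. For each, the best each vehicle can do is its own shortest tour through its group:
  {Grove} + {Alder, North, Oak}: 62 + 84 = 146
  {Alder} + {Grove, North, Oak}: 64 + 84 = 148
  {Grove, Alder} + {North, Oak}: 81 + 78 = 159
  {North} + {Grove, Alder, Oak}: 42 + 81 = 123
  {Grove, North} + {Alder, Oak}: 84 + 81 = 165
  {Alder, North} + {Grove, Oak}: 67 + 62 = 129
  … (7 splits in total)
Best: vehicle 1 Fern → North → Fern = 42; vehicle 2 Fern → Alder → Grove → Oak → Fern = 81; combined 123.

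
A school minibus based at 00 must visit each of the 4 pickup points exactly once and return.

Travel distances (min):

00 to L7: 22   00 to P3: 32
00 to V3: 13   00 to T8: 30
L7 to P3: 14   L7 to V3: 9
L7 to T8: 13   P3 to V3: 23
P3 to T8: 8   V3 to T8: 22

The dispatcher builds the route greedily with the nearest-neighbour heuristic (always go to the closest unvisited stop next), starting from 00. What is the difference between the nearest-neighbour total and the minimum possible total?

00: V3=13, L7=22, T8=30, P3=32 ⇒ V3
V3: L7=9, T8=22, P3=23 ⇒ L7
L7: T8=13, P3=14 ⇒ T8
T8: P3=8 ⇒ P3
NN route 00 → V3 → L7 → T8 → P3 → 00 costs 75.
Optimal: 00 → V3 → L7 → P3 → T8 → 00 costs 74 (by enumerating all 12 distinct tours).
Excess = 75 − 74 = 1.

Excess over optimum: 1 min.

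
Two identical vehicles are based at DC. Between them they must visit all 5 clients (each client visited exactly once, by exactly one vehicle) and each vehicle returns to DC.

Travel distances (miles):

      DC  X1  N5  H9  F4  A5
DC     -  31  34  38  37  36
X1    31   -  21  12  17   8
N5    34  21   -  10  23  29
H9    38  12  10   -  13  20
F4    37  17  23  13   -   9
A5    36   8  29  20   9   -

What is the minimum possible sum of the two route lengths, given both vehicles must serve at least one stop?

Minimum combined distance: 164 miles.

Try each way of splitting the stops between the two vehicles (each non-empty) and, for each split, find the best tour for each vehicle:
  {X1} + {N5, H9, F4, A5}: 62 + 102 = 164
  {N5} + {X1, H9, F4, A5}: 68 + 99 = 167
  {X1, N5} + {H9, F4, A5}: 86 + 96 = 182
  {H9} + {X1, N5, F4, A5}: 76 + 105 = 181
  {X1, H9} + {N5, F4, A5}: 81 + 102 = 183
  {N5, H9} + {X1, F4, A5}: 82 + 85 = 167
  … (15 splits in total)
Best: vehicle 1 DC → X1 → DC = 62; vehicle 2 DC → N5 → H9 → F4 → A5 → DC = 102; combined 164.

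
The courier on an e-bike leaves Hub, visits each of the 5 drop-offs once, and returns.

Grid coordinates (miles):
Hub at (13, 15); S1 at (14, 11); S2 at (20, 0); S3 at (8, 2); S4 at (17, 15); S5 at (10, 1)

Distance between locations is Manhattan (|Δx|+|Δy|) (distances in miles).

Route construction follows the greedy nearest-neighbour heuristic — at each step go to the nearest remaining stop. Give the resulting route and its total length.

Hub → [S4:4 / S1:5 / S5:17 / S3:18 / S2:22] → S4 (4)
S4 → [S1:7 / S2:18 / S5:21 / S3:22] → S1 (7)
S1 → [S5:14 / S3:15 / S2:17] → S5 (14)
S5 → [S3:3 / S2:11] → S3 (3)
S3 → [S2:14] → S2 (14)
Return S2→Hub: 22.
Total = 4 + 7 + 14 + 3 + 14 + 22 = 64.

Total distance 64 miles via the nearest-neighbour route Hub → S4 → S1 → S5 → S3 → S2 → Hub.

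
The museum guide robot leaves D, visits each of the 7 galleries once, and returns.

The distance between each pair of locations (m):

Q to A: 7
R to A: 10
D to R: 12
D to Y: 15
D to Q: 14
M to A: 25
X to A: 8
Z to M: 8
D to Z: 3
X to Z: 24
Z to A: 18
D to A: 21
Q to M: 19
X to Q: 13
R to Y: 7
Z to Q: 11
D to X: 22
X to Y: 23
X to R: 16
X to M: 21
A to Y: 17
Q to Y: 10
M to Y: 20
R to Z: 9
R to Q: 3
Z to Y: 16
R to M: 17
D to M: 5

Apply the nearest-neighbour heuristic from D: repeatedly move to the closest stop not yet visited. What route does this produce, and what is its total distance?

Nearest-neighbour total = 84 m; route D → Z → M → R → Q → A → X → Y → D.

At D the remaining stops are Z 3, M 5, R 12, Q 14, Y 15, A 21, X 22; go to Z.
At Z the remaining stops are M 8, R 9, Q 11, Y 16, A 18, X 24; go to M.
At M the remaining stops are R 17, Q 19, Y 20, X 21, A 25; go to R.
At R the remaining stops are Q 3, Y 7, A 10, X 16; go to Q.
At Q the remaining stops are A 7, Y 10, X 13; go to A.
At A the remaining stops are X 8, Y 17; go to X.
At X the remaining stops are Y 23; go to Y.
Return Y→D: 15.
Total = 3 + 8 + 17 + 3 + 7 + 8 + 23 + 15 = 84.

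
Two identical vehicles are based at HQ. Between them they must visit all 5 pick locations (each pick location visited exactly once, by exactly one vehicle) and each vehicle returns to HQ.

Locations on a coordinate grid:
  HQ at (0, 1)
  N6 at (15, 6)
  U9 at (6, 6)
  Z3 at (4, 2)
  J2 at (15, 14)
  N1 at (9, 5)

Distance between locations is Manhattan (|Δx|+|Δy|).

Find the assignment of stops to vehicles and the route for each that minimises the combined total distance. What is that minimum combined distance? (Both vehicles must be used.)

66 — the smallest possible combined total.

Check every non-empty split of the stops between the two vehicles; for each half take its own optimal tour:
  {N6} + {U9, Z3, J2, N1}: 40 + 56 = 96
  {U9} + {N6, Z3, J2, N1}: 22 + 56 = 78
  {N6, U9} + {Z3, J2, N1}: 40 + 56 = 96
  {Z3} + {N6, U9, J2, N1}: 10 + 56 = 66
  {N6, Z3} + {U9, J2, N1}: 40 + 56 = 96
  {U9, Z3} + {N6, J2, N1}: 22 + 56 = 78
  … (15 splits in total)
Best: vehicle 1 HQ → Z3 → HQ = 10; vehicle 2 HQ → U9 → N6 → J2 → N1 → HQ = 56; combined 66.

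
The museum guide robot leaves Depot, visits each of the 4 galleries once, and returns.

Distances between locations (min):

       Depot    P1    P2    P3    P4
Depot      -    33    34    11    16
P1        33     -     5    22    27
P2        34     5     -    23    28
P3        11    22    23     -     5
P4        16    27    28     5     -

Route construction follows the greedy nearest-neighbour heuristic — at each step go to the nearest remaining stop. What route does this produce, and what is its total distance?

At Depot the remaining stops are P3 11, P4 16, P1 33, P2 34; go to P3.
At P3 the remaining stops are P4 5, P1 22, P2 23; go to P4.
At P4 the remaining stops are P1 27, P2 28; go to P1.
At P1 the remaining stops are P2 5; go to P2.
Return P2→Depot: 34.
Total = 11 + 5 + 27 + 5 + 34 = 82.

Nearest-neighbour total = 82 min; route Depot → P3 → P4 → P1 → P2 → Depot.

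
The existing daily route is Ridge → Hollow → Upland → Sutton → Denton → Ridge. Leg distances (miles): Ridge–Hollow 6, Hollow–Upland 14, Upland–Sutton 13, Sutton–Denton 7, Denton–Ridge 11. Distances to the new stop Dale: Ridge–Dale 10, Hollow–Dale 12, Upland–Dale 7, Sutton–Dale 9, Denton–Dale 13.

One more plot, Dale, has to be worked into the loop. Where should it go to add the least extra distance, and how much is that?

Minimum extra distance: 3 miles, inserting Dale between Upland and Sutton.

Insertion cost between consecutive stops i–j is d(i,Dale) + d(Dale,j) − d(i,j):
  between Ridge and Hollow: 10 + 12 − 6 = 16
  between Hollow and Upland: 12 + 7 − 14 = 5
  between Upland and Sutton: 7 + 9 − 13 = 3
  between Sutton and Denton: 9 + 13 − 7 = 15
  between Denton and Ridge: 13 + 10 − 11 = 12
Cheapest insertion is between Upland and Sutton, adding 3.
New total = 51 + 3 = 54.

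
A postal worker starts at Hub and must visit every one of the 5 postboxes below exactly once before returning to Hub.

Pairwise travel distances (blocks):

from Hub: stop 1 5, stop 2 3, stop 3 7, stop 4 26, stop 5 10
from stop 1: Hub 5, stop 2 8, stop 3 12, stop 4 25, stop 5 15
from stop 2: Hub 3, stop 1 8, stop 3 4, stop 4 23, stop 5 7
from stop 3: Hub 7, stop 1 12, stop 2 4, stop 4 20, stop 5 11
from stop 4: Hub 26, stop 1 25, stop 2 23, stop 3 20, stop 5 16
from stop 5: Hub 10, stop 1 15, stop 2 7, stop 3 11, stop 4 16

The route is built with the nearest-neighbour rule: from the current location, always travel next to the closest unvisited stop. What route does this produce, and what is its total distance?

Nearest-neighbour total = 84 blocks; route Hub → stop 2 → stop 3 → stop 5 → stop 1 → stop 4 → Hub.

From Hub: distances to unvisited — stop 2=3, stop 1=5, stop 3=7, stop 5=10, stop 4=26. Nearest is stop 2 (3).
From stop 2: distances to unvisited — stop 3=4, stop 5=7, stop 1=8, stop 4=23. Nearest is stop 3 (4).
From stop 3: distances to unvisited — stop 5=11, stop 1=12, stop 4=20. Nearest is stop 5 (11).
From stop 5: distances to unvisited — stop 1=15, stop 4=16. Nearest is stop 1 (15).
From stop 1: distances to unvisited — stop 4=25. Nearest is stop 4 (25).
Return stop 4→Hub: 26.
Total = 3 + 4 + 11 + 15 + 25 + 26 = 84.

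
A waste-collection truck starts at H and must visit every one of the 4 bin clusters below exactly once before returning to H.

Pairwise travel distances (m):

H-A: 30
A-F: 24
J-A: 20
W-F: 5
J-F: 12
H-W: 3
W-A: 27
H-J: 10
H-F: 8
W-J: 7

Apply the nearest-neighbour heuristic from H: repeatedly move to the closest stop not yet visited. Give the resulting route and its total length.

At H the remaining stops are W 3, F 8, J 10, A 30; go to W.
At W the remaining stops are F 5, J 7, A 27; go to F.
At F the remaining stops are J 12, A 24; go to J.
At J the remaining stops are A 20; go to A.
Return A→H: 30.
Total = 3 + 5 + 12 + 20 + 30 = 70.

Nearest-neighbour total = 70 m; route H → W → F → J → A → H.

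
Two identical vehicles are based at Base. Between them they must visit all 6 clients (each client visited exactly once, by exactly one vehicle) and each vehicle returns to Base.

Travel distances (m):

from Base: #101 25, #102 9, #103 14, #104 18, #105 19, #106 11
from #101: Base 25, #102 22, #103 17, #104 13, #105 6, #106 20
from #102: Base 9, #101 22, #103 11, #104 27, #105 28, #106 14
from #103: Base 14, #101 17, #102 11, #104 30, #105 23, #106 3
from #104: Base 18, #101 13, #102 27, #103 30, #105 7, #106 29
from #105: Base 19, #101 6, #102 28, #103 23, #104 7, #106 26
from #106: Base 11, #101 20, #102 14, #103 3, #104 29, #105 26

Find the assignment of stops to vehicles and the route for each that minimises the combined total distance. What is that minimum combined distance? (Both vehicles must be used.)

Try each way of splitting the stops between the two vehicles (each non-empty) and, for each split, find the best tour for each vehicle:
  {#101} + {#102, #103, #104, #105, #106}: 50 + 74 = 124
  {#102} + {#101, #103, #104, #105, #106}: 18 + 62 = 80
  {#101, #102} + {#103, #104, #105, #106}: 56 + 62 = 118
  {#103} + {#101, #102, #104, #105, #106}: 28 + 74 = 102
  {#101, #103} + {#102, #104, #105, #106}: 56 + 74 = 130
  {#102, #103} + {#101, #104, #105, #106}: 34 + 62 = 96
  … (31 splits in total)
Best: vehicle 1 Base → #102 → Base = 18; vehicle 2 Base → #104 → #105 → #101 → #103 → #106 → Base = 62; combined 80.

80 m — the smallest possible combined total.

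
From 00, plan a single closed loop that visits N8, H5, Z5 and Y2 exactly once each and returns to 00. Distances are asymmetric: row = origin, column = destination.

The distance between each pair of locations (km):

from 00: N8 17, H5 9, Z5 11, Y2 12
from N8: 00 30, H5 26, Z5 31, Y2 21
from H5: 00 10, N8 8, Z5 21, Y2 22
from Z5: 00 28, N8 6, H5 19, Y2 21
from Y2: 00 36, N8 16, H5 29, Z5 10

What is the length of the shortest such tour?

64 km — the shortest possible round trip.

00 → N8 → H5 → Z5 → Y2 → 00: 17+26+21+21+36 = 121
00 → N8 → H5 → Y2 → Z5 → 00: 17+26+22+10+28 = 103
00 → N8 → Z5 → H5 → Y2 → 00: 17+31+19+22+36 = 125
00 → N8 → Z5 → Y2 → H5 → 00: 17+31+21+29+10 = 108
00 → N8 → Y2 → H5 → Z5 → 00: 17+21+29+21+28 = 116
00 → N8 → Y2 → Z5 → H5 → 00: 17+21+10+19+10 = 77
00 → H5 → N8 → Z5 → Y2 → 00: 9+8+31+21+36 = 105
00 → H5 → N8 → Y2 → Z5 → 00: 9+8+21+10+28 = 76
00 → H5 → Z5 → N8 → Y2 → 00: 9+21+6+21+36 = 93
00 → H5 → Z5 → Y2 → N8 → 00: 9+21+21+16+30 = 97
00 → H5 → Y2 → N8 → Z5 → 00: 9+22+16+31+28 = 106
00 → H5 → Y2 → Z5 → N8 → 00: 9+22+10+6+30 = 77
00 → Z5 → N8 → H5 → Y2 → 00: 11+6+26+22+36 = 101
00 → Z5 → N8 → Y2 → H5 → 00: 11+6+21+29+10 = 77
… (10 more)
00 → Y2 → Z5 → N8 → H5 → 00: 12+10+6+26+10 = 64  ← best
The minimum is 64.
One optimal route: 00 → Y2 → Z5 → N8 → H5 → 00.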